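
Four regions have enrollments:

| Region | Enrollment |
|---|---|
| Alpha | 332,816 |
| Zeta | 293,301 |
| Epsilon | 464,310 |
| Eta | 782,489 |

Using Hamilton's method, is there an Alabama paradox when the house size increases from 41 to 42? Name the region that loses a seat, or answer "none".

At 41 seats: Alpha 7, Zeta 7, Epsilon 10, Eta 17.
At 42 seats: Alpha 7, Zeta 7, Epsilon 10, Eta 18.
No region's allocation decreased.

none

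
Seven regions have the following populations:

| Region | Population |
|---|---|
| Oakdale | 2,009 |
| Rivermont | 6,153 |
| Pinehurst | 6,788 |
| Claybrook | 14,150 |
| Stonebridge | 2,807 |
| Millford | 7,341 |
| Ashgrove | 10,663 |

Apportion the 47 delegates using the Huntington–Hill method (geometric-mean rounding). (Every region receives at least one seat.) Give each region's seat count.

With divisor 1086: modified quotas Oakdale 1.850, Rivermont 5.666, Pinehurst 6.250, Claybrook 13.029, Stonebridge 2.585, Millford 6.760, Ashgrove 9.819.
Geometric-mean thresholds: Oakdale √(1·2)=1.414, Rivermont √(5·6)=5.477, Pinehurst √(6·7)=6.481, Claybrook √(13·14)=13.491, Stonebridge √(2·3)=2.449, Millford √(6·7)=6.481, Ashgrove √(9·10)=9.487.
Each quota rounded against its threshold gives Oakdale 2, Rivermont 6, Pinehurst 6, Claybrook 13, Stonebridge 3, Millford 7, Ashgrove 10 (total 47).

Oakdale 2, Rivermont 6, Pinehurst 6, Claybrook 13, Stonebridge 3, Millford 7, Ashgrove 10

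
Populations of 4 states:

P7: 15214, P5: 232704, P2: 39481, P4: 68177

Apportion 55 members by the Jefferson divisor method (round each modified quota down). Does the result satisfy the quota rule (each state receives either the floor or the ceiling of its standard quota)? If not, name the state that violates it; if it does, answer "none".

Standard quotas: P7 2.353, P5 35.994, P2 6.107, P4 10.546.
Jefferson allocation: P7 2, P5 37, P2 6, P4 10.
P5 has quota 35.994 (lower 35, upper 36) but receives 37 — outside the quota interval.

P5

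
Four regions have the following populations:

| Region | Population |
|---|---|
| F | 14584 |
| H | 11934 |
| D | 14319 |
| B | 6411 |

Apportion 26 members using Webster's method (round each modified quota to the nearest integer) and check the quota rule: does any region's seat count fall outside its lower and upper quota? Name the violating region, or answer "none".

Standard quotas: F 8.025, H 6.567, D 7.880, B 3.528.
Webster allocation: F 8, H 7, D 8, B 3.
Every allocation lies between the lower and upper quota.

none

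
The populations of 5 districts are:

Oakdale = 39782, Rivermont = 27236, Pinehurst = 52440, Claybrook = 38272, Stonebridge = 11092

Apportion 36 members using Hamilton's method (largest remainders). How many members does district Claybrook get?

8

Total 168822; standard divisor 168822/36 ≈ 4689.5.
Standard quotas: Oakdale 8.4832, Rivermont 5.8079, Pinehurst 11.1824, Claybrook 8.1612, Stonebridge 2.3653.
Lower quotas: Oakdale 8, Rivermont 5, Pinehurst 11, Claybrook 8, Stonebridge 2 (sum 34, leaving 2 seats).
Remainders in descending order: Rivermont 0.8079, Oakdale 0.4832, Stonebridge 0.3653, Pinehurst 0.1824, Claybrook 0.1612.
Largest remainders: Rivermont, Oakdale receive the extra seats.
Claybrook receives 8.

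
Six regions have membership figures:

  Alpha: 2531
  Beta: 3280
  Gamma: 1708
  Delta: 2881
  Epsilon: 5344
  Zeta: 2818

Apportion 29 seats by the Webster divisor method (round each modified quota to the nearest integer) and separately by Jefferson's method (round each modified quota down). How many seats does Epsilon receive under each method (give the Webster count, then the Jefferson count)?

Webster: Alpha 4, Beta 5, Gamma 3, Delta 5, Epsilon 8, Zeta 4.
Jefferson: Alpha 4, Beta 5, Gamma 2, Delta 5, Epsilon 9, Zeta 4.
Epsilon gets 8 under Webster and 9 under Jefferson.

8 and 9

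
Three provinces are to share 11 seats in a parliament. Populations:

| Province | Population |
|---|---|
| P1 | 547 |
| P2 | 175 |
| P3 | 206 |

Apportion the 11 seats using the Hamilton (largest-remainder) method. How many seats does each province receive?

The standard divisor is 928/11 ≈ 84.364.
Standard quotas: P1 6.484, P2 2.074, P3 2.442.
Lower quotas: P1 6, P2 2, P3 2 (sum 10, leaving 1 seat).
Remainders in descending order: P1 0.484, P3 0.442, P2 0.074.
Largest remainder: P1 receives the extra seat.

P1: 7, P2: 2, P3: 2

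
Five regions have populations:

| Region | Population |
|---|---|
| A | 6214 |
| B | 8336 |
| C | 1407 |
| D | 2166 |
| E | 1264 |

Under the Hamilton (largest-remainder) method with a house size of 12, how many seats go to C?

1

Standard divisor: 19387 ÷ 12 ≈ 1615.583.
Standard quotas: A 3.8463, B 5.1597, C 0.8709, D 1.3407, E 0.7824.
Lower quotas: A 3, B 5, C 0, D 1, E 0 (sum 9, leaving 3 seats).
Remainders in descending order: C 0.8709, A 0.8463, E 0.7824, D 0.3407, B 0.1597.
Largest remainders: C, A, E receive the extra seats.
C receives 1.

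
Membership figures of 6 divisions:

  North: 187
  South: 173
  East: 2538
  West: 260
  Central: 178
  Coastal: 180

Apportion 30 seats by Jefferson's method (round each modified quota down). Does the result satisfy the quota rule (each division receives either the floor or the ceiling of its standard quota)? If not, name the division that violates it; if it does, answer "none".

East

Standard quotas: North 1.596, South 1.476, East 21.655, West 2.218, Central 1.519, Coastal 1.536.
Jefferson allocation: North 1, South 1, East 24, West 2, Central 1, Coastal 1.
East has quota 21.655 (lower 21, upper 22) but receives 24 — outside the quota interval.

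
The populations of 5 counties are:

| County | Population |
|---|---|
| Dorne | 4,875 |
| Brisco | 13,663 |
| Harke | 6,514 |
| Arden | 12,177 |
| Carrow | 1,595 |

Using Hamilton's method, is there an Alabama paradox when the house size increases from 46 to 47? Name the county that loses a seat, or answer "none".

none

At 46 seats: Dorne 6, Brisco 16, Harke 8, Arden 14, Carrow 2.
At 47 seats: Dorne 6, Brisco 16, Harke 8, Arden 15, Carrow 2.
No county's allocation decreased.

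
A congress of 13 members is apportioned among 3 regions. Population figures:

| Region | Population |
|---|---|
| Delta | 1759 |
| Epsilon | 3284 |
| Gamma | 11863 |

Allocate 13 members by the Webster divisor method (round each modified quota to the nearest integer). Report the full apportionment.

Standard divisor 16906/13 ≈ 1300.462; standard quotas: Delta 1.353, Epsilon 2.525, Gamma 9.122.
Rounding to the nearest integer gives Delta 1, Epsilon 3, Gamma 9 — total 13, matching the house size, so no adjustment is needed.

Delta: 1; Epsilon: 3; Gamma: 9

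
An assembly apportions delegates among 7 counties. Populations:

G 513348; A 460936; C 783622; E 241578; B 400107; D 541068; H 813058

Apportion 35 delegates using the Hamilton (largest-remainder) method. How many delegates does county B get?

4

The standard divisor is 3753717/35 ≈ 107249.057.
Standard quotas: G 4.7865, A 4.2978, C 7.3066, E 2.2525, B 3.7306, D 5.0450, H 7.5810.
Lower quotas: G 4, A 4, C 7, E 2, B 3, D 5, H 7 (sum 32, leaving 3 seats).
Remainders in descending order: G 0.7865, B 0.7306, H 0.5810, C 0.3066, A 0.2978, E 0.2525, D 0.0450.
Largest remainders: G, B, H receive the extra seats.
B receives 4.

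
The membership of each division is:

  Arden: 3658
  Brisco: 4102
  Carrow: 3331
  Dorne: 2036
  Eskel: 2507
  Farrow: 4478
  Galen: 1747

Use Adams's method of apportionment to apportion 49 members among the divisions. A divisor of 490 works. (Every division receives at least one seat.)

With modified divisor 490: modified quotas Arden 7.465, Brisco 8.371, Carrow 6.798, Dorne 4.155, Eskel 5.116, Farrow 9.139, Galen 3.565.
Rounding up: Arden 8, Brisco 9, Carrow 7, Dorne 5, Eskel 6, Farrow 10, Galen 4 (total 49).

Arden: 8; Brisco: 9; Carrow: 7; Dorne: 5; Eskel: 6; Farrow: 10; Galen: 4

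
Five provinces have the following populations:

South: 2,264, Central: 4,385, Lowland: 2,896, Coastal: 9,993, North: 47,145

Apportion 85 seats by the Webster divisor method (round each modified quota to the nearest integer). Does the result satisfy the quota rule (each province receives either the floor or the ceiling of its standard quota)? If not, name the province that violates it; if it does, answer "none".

Standard quotas: South 2.886, Central 5.590, Lowland 3.691, Coastal 12.738, North 60.095.
Webster allocation: South 3, Central 6, Lowland 4, Coastal 13, North 59.
North has quota 60.095 (lower 60, upper 61) but receives 59 — outside the quota interval.

North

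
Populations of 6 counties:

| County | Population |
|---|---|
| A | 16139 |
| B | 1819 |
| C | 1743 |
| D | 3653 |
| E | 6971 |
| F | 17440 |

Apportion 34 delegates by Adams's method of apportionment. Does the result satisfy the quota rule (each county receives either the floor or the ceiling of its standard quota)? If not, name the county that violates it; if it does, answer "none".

Standard quotas: A 11.488, B 1.295, C 1.241, D 2.600, E 4.962, F 12.414.
Adams allocation: A 11, B 2, C 2, D 3, E 5, F 11.
F has quota 12.414 (lower 12, upper 13) but receives 11 — outside the quota interval.

F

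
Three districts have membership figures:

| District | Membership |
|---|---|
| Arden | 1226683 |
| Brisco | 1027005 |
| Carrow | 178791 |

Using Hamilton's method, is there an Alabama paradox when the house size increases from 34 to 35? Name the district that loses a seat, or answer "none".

Carrow

At 34 seats: Arden 17, Brisco 14, Carrow 3.
At 35 seats: Arden 18, Brisco 15, Carrow 2.
Carrow drops from 3 to 2.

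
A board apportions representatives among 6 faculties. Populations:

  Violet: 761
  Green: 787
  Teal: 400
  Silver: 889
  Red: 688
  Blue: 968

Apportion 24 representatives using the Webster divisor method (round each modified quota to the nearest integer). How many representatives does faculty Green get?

4

Standard divisor 4493/24 ≈ 187.208; standard quotas: Violet 4.065, Green 4.204, Teal 2.137, Silver 4.749, Red 3.675, Blue 5.171.
Rounding to the nearest integer gives Violet 4, Green 4, Teal 2, Silver 5, Red 4, Blue 5 — total 24, matching the house size, so no adjustment is needed.
Green receives 4.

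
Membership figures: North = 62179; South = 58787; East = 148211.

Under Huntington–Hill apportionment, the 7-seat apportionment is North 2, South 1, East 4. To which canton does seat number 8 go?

South

Priority for the next seat is population ÷ (√(s·(s+1))).
Priorities: North 25384.470, South 41568.686, East 33140.987.
Highest priority: South.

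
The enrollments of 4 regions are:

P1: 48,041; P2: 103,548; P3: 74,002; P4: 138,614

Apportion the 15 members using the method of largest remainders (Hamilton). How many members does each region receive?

Standard divisor: 364205 ÷ 15 ≈ 24280.333.
Standard quotas: P1 1.9786, P2 4.2647, P3 3.0478, P4 5.7089.
Lower quotas: P1 1, P2 4, P3 3, P4 5 (sum 13, leaving 2 seats).
Remainders in descending order: P1 0.9786, P4 0.7089, P2 0.2647, P3 0.0478.
Largest remainders: P1, P4 receive the extra seats.

P1 2, P2 4, P3 3, P4 6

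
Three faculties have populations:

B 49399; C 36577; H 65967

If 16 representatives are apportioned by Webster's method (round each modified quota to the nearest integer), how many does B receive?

Standard divisor 151943/16 ≈ 9496.438; standard quotas: B 5.202, C 3.852, H 6.946.
Rounding to the nearest integer gives B 5, C 4, H 7 — total 16, matching the house size, so no adjustment is needed.
B receives 5.

5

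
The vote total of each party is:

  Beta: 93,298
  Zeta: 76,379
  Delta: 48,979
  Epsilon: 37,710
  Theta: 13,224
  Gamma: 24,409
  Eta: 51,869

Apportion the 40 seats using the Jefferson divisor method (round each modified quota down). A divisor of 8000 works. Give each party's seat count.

With modified divisor 8000: modified quotas Beta 11.662, Zeta 9.547, Delta 6.122, Epsilon 4.714, Theta 1.653, Gamma 3.051, Eta 6.484.
Rounding down: Beta 11, Zeta 9, Delta 6, Epsilon 4, Theta 1, Gamma 3, Eta 6 (total 40).

Beta 11, Zeta 9, Delta 6, Epsilon 4, Theta 1, Gamma 3, Eta 6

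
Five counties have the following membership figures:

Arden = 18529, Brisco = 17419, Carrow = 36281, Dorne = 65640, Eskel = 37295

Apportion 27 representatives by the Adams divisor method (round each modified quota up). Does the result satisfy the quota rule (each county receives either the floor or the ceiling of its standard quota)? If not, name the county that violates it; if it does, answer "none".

none

Standard quotas: Arden 2.856, Brisco 2.685, Carrow 5.592, Dorne 10.118, Eskel 5.749.
Adams allocation: Arden 3, Brisco 3, Carrow 5, Dorne 10, Eskel 6.
Every allocation lies between the lower and upper quota.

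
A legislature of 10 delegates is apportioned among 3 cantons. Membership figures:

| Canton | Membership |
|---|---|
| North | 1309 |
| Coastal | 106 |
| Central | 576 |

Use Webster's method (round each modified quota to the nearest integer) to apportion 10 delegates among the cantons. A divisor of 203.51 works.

North: 6; Coastal: 1; Central: 3

With modified divisor 203.51: modified quotas North 6.432, Coastal 0.521, Central 2.830.
Rounding to the nearest integer: North 6, Coastal 1, Central 3 (total 10).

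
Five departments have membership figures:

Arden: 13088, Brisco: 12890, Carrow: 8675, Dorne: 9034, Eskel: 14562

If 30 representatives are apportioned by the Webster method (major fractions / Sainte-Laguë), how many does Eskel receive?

7

Standard divisor 58249/30 ≈ 1941.633; standard quotas: Arden 6.741, Brisco 6.639, Carrow 4.468, Dorne 4.653, Eskel 7.500.
Rounding to the nearest integer gives Arden 7, Brisco 7, Carrow 4, Dorne 5, Eskel 7 — total 30, matching the house size, so no adjustment is needed.
Eskel receives 7.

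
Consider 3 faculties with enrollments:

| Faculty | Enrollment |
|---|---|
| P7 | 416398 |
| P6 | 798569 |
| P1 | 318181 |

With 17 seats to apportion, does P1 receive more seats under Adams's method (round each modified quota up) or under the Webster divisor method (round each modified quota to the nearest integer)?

Adams: P7 5, P6 8, P1 4.
Webster: P7 5, P6 9, P1 3.
P1 gets 4 under Adams and 3 under Webster.

Adams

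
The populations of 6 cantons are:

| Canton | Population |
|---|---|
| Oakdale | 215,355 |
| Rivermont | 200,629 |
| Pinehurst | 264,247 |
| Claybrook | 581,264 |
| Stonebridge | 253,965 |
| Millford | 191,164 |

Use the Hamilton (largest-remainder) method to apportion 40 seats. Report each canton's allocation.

Standard divisor: 1706624 ÷ 40 ≈ 42665.6.
Standard quotas: Oakdale 5.0475, Rivermont 4.7024, Pinehurst 6.1934, Claybrook 13.6237, Stonebridge 5.9525, Millford 4.4805.
Lower quotas: Oakdale 5, Rivermont 4, Pinehurst 6, Claybrook 13, Stonebridge 5, Millford 4 (sum 37, leaving 3 seats).
Remainders in descending order: Stonebridge 0.9525, Rivermont 0.7024, Claybrook 0.6237, Millford 0.4805, Pinehurst 0.1934, Oakdale 0.0475.
Largest remainders: Stonebridge, Rivermont, Claybrook receive the extra seats.

Oakdale=5, Rivermont=5, Pinehurst=6, Claybrook=14, Stonebridge=6, Millford=4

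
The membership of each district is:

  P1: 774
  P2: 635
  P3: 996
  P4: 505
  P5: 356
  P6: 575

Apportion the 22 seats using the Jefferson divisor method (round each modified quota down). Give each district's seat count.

Standard divisor 3841/22 ≈ 174.591; standard quotas: P1 4.433, P2 3.637, P3 5.705, P4 2.892, P5 2.039, P6 3.293.
Rounding down gives 4, 3, 5, 2, 2, 3 = 19 seats, so the divisor must be adjusted.
With modified divisor 157: modified quotas P1 4.930, P2 4.045, P3 6.344, P4 3.217, P5 2.268, P6 3.662.
Rounding down: P1 4, P2 4, P3 6, P4 3, P5 2, P6 3 (total 22).

P1 4, P2 4, P3 6, P4 3, P5 2, P6 3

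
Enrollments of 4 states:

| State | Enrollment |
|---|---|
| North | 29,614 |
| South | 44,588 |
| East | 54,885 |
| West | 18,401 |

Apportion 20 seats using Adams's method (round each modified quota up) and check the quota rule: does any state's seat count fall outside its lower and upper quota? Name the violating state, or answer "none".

Standard quotas: North 4.016, South 6.046, East 7.443, West 2.495.
Adams allocation: North 4, South 6, East 7, West 3.
Every allocation lies between the lower and upper quota.

none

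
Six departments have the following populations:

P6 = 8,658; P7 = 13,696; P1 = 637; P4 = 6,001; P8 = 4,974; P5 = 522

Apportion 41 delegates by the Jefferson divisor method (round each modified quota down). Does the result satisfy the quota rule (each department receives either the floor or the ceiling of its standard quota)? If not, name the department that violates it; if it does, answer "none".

Standard quotas: P6 10.293, P7 16.282, P1 0.757, P4 7.134, P8 5.913, P5 0.621.
Jefferson allocation: P6 11, P7 17, P1 0, P4 7, P8 6, P5 0.
Every allocation lies between the lower and upper quota.

none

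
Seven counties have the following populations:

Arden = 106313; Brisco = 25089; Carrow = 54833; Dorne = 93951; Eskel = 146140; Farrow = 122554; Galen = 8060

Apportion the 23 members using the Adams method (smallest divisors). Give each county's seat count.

Standard divisor 556940/23 ≈ 24214.783; standard quotas: Arden 4.390, Brisco 1.036, Carrow 2.264, Dorne 3.880, Eskel 6.035, Farrow 5.061, Galen 0.333.
Rounding up gives 5, 2, 3, 4, 7, 6, 1 = 28 seats, so the divisor must be adjusted.
With modified divisor 28300: modified quotas Arden 3.757, Brisco 0.887, Carrow 1.938, Dorne 3.320, Eskel 5.164, Farrow 4.331, Galen 0.285.
Rounding up: Arden 4, Brisco 1, Carrow 2, Dorne 4, Eskel 6, Farrow 5, Galen 1 (total 23).

Arden 4, Brisco 1, Carrow 2, Dorne 4, Eskel 6, Farrow 5, Galen 1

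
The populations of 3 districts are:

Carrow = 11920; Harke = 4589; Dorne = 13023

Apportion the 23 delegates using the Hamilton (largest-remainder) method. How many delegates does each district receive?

Total 29532; standard divisor 29532/23 = 1284.
Standard quotas: Carrow 9.2835, Harke 3.5740, Dorne 10.1425.
Lower quotas: Carrow 9, Harke 3, Dorne 10 (sum 22, leaving 1 seat).
Remainders in descending order: Harke 0.5740, Carrow 0.2835, Dorne 0.1425.
Largest remainder: Harke receives the extra seat.

Carrow 9, Harke 4, Dorne 10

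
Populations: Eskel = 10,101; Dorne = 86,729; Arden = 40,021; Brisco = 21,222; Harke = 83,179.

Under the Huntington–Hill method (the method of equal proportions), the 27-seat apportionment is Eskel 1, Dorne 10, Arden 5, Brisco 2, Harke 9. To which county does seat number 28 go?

Priority for the next seat is population ÷ (√(s·(s+1))).
Priorities: Eskel 7142.486, Dorne 8269.286, Arden 7306.801, Brisco 8663.845, Harke 8767.836.
Highest priority: Harke.

Harke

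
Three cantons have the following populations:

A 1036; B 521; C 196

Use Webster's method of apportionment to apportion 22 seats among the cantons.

Standard divisor 1753/22 ≈ 79.682; standard quotas: A 13.002, B 6.539, C 2.460.
Rounding to the nearest integer gives A 13, B 7, C 2 — total 22, matching the house size, so no adjustment is needed.

A: 13; B: 7; C: 2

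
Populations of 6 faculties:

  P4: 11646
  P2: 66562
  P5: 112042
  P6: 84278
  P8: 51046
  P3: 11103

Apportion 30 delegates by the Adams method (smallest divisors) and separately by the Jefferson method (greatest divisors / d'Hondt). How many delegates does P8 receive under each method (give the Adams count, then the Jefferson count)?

5 and 4

Adams: P4 1, P2 6, P5 10, P6 7, P8 5, P3 1.
Jefferson: P4 1, P2 6, P5 10, P6 8, P8 4, P3 1.
P8 gets 5 under Adams and 4 under Jefferson.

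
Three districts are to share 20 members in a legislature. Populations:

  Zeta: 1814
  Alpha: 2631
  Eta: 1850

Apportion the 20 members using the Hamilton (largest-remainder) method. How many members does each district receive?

The standard divisor is 6295/20 ≈ 314.75.
Standard quotas: Zeta 5.763, Alpha 8.359, Eta 5.878.
Lower quotas: Zeta 5, Alpha 8, Eta 5 (sum 18, leaving 2 seats).
Remainders in descending order: Eta 0.878, Zeta 0.763, Alpha 0.359.
The surplus seats go to Eta, Zeta.

Zeta 6, Alpha 8, Eta 6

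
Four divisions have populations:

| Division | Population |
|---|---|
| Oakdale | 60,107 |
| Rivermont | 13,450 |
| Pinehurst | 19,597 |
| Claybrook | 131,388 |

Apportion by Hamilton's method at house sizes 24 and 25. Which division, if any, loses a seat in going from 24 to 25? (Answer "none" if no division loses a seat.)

At 24 seats: Oakdale 6, Rivermont 2, Pinehurst 2, Claybrook 14.
At 25 seats: Oakdale 7, Rivermont 1, Pinehurst 2, Claybrook 15.
Rivermont drops from 2 to 1.

Rivermont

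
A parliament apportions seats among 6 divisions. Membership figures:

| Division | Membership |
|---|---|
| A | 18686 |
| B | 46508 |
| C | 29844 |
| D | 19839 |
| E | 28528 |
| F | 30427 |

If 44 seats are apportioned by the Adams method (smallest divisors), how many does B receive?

Standard divisor 173832/44 ≈ 3950.727; standard quotas: A 4.730, B 11.772, C 7.554, D 5.022, E 7.221, F 7.702.
Rounding up gives 5, 12, 8, 6, 8, 8 = 47 seats, so the divisor must be adjusted.
With modified divisor 4250: modified quotas A 4.397, B 10.943, C 7.022, D 4.668, E 6.712, F 7.159.
Rounding up: A 5, B 11, C 8, D 5, E 7, F 8 (total 44).
B receives 11.

11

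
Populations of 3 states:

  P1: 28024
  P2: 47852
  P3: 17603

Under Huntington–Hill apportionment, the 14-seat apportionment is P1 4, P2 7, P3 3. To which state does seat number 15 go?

Priority for the next seat is population ÷ (√(s·(s+1))).
Priorities: P1 6266.357, P2 6394.492, P3 5081.548.
Highest priority: P2.

P2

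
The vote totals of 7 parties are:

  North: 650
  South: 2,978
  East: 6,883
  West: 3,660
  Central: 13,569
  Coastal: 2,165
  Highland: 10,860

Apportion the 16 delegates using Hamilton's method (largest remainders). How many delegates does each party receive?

Total 40765; standard divisor 40765/16 ≈ 2547.812.
Standard quotas: North 0.2551, South 1.1688, East 2.7015, West 1.4365, Central 5.3257, Coastal 0.8497, Highland 4.2625.
Lower quotas: North 0, South 1, East 2, West 1, Central 5, Coastal 0, Highland 4 (sum 13, leaving 3 seats).
Remainders in descending order: Coastal 0.8497, East 0.7015, West 0.4365, Central 0.3257, Highland 0.2625, North 0.2551, South 0.1688.
The surplus seats go to Coastal, East, West.

North 0, South 1, East 3, West 2, Central 5, Coastal 1, Highland 4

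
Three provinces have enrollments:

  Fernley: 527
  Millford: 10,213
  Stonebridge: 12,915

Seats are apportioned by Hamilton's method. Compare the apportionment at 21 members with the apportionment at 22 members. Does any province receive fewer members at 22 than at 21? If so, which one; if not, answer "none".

At 21 seats: Fernley 1, Millford 9, Stonebridge 11.
At 22 seats: Fernley 0, Millford 10, Stonebridge 12.
Fernley drops from 1 to 0.

Fernley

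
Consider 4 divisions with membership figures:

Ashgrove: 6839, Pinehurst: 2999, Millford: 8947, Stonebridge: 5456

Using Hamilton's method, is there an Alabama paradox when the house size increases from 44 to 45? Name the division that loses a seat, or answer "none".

At 44 seats: Ashgrove 12, Pinehurst 6, Millford 16, Stonebridge 10.
At 45 seats: Ashgrove 13, Pinehurst 5, Millford 17, Stonebridge 10.
Pinehurst drops from 6 to 5.

Pinehurst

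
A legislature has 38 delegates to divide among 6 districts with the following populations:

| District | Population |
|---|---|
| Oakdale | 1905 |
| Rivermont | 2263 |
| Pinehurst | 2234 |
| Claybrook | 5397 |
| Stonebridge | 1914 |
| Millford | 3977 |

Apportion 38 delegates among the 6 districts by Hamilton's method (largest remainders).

Oakdale=4; Rivermont=5; Pinehurst=5; Claybrook=12; Stonebridge=4; Millford=8

Total 17690; standard divisor 17690/38 ≈ 465.526.
Standard quotas: Oakdale 4.0921, Rivermont 4.8612, Pinehurst 4.7989, Claybrook 11.5933, Stonebridge 4.1115, Millford 8.5430.
Lower quotas: Oakdale 4, Rivermont 4, Pinehurst 4, Claybrook 11, Stonebridge 4, Millford 8 (sum 35, leaving 3 seats).
Remainders in descending order: Rivermont 0.8612, Pinehurst 0.7989, Claybrook 0.5933, Millford 0.5430, Stonebridge 0.1115, Oakdale 0.0921.
Largest remainders: Rivermont, Pinehurst, Claybrook receive the extra seats.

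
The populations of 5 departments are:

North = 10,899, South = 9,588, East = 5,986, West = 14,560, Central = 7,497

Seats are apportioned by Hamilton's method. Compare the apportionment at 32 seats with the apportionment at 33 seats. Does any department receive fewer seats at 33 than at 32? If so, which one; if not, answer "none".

none

At 32 seats: North 7, South 6, East 4, West 10, Central 5.
At 33 seats: North 7, South 7, East 4, West 10, Central 5.
No department's allocation decreased.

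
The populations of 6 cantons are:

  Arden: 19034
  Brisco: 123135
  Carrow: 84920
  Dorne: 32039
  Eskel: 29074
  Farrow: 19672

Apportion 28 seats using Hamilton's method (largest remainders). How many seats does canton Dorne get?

3

Standard divisor: 307874 ÷ 28 ≈ 10995.5.
Standard quotas: Arden 1.7311, Brisco 11.1987, Carrow 7.7232, Dorne 2.9138, Eskel 2.6442, Farrow 1.7891.
Lower quotas: Arden 1, Brisco 11, Carrow 7, Dorne 2, Eskel 2, Farrow 1 (sum 24, leaving 4 seats).
Remainders in descending order: Dorne 0.9138, Farrow 0.7891, Arden 0.7311, Carrow 0.7232, Eskel 0.6442, Brisco 0.1987.
The surplus seats go to Dorne, Farrow, Arden, Carrow.
Dorne receives 3.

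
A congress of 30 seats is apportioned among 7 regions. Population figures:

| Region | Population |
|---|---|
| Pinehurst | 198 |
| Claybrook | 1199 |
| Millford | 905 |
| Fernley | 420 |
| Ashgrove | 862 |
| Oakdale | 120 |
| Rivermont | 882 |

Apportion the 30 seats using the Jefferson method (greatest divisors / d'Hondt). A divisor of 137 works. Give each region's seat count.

Pinehurst 1; Claybrook 8; Millford 6; Fernley 3; Ashgrove 6; Oakdale 0; Rivermont 6

With modified divisor 137: modified quotas Pinehurst 1.445, Claybrook 8.752, Millford 6.606, Fernley 3.066, Ashgrove 6.292, Oakdale 0.876, Rivermont 6.438.
Rounding down: Pinehurst 1, Claybrook 8, Millford 6, Fernley 3, Ashgrove 6, Oakdale 0, Rivermont 6 (total 30).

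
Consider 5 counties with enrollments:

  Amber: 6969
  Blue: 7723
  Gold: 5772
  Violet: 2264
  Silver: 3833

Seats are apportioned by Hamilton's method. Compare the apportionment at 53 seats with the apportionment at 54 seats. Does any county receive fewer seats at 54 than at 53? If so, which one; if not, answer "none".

Violet

At 53 seats: Amber 14, Blue 15, Gold 11, Violet 5, Silver 8.
At 54 seats: Amber 14, Blue 16, Gold 12, Violet 4, Silver 8.
Violet drops from 5 to 4.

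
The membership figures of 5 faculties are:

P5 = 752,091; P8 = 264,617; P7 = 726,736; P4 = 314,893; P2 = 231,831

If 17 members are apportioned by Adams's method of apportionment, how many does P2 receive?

Standard divisor 2290168/17 ≈ 134715.765; standard quotas: P5 5.583, P8 1.964, P7 5.395, P4 2.337, P2 1.721.
Rounding up gives 6, 2, 6, 3, 2 = 19 seats, so the divisor must be adjusted.
With modified divisor 153900: modified quotas P5 4.887, P8 1.719, P7 4.722, P4 2.046, P2 1.506.
Rounding up: P5 5, P8 2, P7 5, P4 3, P2 2 (total 17).
P2 receives 2.

2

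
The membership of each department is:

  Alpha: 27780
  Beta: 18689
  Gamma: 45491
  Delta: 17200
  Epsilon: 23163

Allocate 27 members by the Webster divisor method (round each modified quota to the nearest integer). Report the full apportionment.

Standard divisor 132323/27 ≈ 4900.852; standard quotas: Alpha 5.668, Beta 3.813, Gamma 9.282, Delta 3.510, Epsilon 4.726.
Rounding to the nearest integer gives 6, 4, 9, 4, 5 = 28 seats, so the divisor must be adjusted.
With modified divisor 5000: modified quotas Alpha 5.556, Beta 3.738, Gamma 9.098, Delta 3.440, Epsilon 4.633.
Rounding to the nearest integer: Alpha 6, Beta 4, Gamma 9, Delta 3, Epsilon 5 (total 27).

Alpha=6, Beta=4, Gamma=9, Delta=3, Epsilon=5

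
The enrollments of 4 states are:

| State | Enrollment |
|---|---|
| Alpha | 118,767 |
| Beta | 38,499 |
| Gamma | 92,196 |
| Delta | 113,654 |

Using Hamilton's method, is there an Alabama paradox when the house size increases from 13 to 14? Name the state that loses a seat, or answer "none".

Beta

At 13 seats: Alpha 4, Beta 2, Gamma 3, Delta 4.
At 14 seats: Alpha 5, Beta 1, Gamma 4, Delta 4.
Beta drops from 2 to 1.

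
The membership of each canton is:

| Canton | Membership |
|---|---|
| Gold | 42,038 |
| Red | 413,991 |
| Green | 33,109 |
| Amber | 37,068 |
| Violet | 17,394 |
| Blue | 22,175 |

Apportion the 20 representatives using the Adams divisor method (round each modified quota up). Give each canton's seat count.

Gold 2, Red 13, Green 1, Amber 2, Violet 1, Blue 1

Standard divisor 565775/20 ≈ 28288.75; standard quotas: Gold 1.486, Red 14.634, Green 1.170, Amber 1.310, Violet 0.615, Blue 0.784.
Rounding up gives 2, 15, 2, 2, 1, 1 = 23 seats, so the divisor must be adjusted.
With modified divisor 33800: modified quotas Gold 1.244, Red 12.248, Green 0.980, Amber 1.097, Violet 0.515, Blue 0.656.
Rounding up: Gold 2, Red 13, Green 1, Amber 2, Violet 1, Blue 1 (total 20).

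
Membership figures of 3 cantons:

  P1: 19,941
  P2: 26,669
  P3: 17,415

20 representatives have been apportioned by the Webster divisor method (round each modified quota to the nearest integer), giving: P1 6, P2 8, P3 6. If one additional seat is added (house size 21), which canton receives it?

Priority for the next seat is population ÷ (current seats + 0.5).
Priorities: P1 3067.846, P2 3137.529, P3 2679.231.
Highest priority: P2.

P2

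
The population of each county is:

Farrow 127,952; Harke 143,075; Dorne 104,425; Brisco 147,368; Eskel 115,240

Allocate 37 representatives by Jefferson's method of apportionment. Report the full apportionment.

Farrow 7; Harke 8; Dorne 6; Brisco 9; Eskel 7

Standard divisor 638060/37 ≈ 17244.865; standard quotas: Farrow 7.420, Harke 8.297, Dorne 6.055, Brisco 8.546, Eskel 6.683.
Rounding down gives 7, 8, 6, 8, 6 = 35 seats, so the divisor must be adjusted.
With modified divisor 16200: modified quotas Farrow 7.898, Harke 8.832, Dorne 6.446, Brisco 9.097, Eskel 7.114.
Rounding down: Farrow 7, Harke 8, Dorne 6, Brisco 9, Eskel 7 (total 37).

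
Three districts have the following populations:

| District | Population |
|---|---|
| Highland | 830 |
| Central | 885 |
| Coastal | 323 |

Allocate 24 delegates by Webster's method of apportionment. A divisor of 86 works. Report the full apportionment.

With modified divisor 86: modified quotas Highland 9.651, Central 10.291, Coastal 3.756.
Rounding to the nearest integer: Highland 10, Central 10, Coastal 4 (total 24).

Highland 10, Central 10, Coastal 4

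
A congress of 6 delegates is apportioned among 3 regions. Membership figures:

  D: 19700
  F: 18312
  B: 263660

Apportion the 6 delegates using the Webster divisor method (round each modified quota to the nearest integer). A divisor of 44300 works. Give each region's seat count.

With modified divisor 44300: modified quotas D 0.445, F 0.413, B 5.952.
Rounding to the nearest integer: D 0, F 0, B 6 (total 6).

D 0, F 0, B 6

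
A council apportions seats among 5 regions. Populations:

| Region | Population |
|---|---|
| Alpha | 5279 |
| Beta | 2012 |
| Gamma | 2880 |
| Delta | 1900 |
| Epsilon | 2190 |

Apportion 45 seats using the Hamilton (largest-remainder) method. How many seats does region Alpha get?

Total 14261; standard divisor 14261/45 ≈ 316.911.
Standard quotas: Alpha 16.6577, Beta 6.3488, Gamma 9.0877, Delta 5.9954, Epsilon 6.9105.
Lower quotas: Alpha 16, Beta 6, Gamma 9, Delta 5, Epsilon 6 (sum 42, leaving 3 seats).
Remainders in descending order: Delta 0.9954, Epsilon 0.9105, Alpha 0.6577, Beta 0.3488, Gamma 0.0877.
Largest remainders: Delta, Epsilon, Alpha receive the extra seats.
Alpha receives 17.

17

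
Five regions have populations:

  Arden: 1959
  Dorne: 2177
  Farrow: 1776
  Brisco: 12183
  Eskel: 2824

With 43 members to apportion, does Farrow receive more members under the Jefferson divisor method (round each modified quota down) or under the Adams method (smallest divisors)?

Jefferson: Arden 4, Dorne 4, Farrow 3, Brisco 26, Eskel 6.
Adams: Arden 4, Dorne 5, Farrow 4, Brisco 24, Eskel 6.
Farrow gets 3 under Jefferson and 4 under Adams.

Adams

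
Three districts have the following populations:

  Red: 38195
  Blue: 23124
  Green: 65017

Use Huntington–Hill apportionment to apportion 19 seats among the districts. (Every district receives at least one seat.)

With divisor 6764: modified quotas Red 5.647, Blue 3.419, Green 9.612.
Geometric-mean thresholds: Red √(5·6)=5.477, Blue √(3·4)=3.464, Green √(9·10)=9.487.
Each quota rounded against its threshold gives Red 6, Blue 3, Green 10 (total 19).

Red 6, Blue 3, Green 10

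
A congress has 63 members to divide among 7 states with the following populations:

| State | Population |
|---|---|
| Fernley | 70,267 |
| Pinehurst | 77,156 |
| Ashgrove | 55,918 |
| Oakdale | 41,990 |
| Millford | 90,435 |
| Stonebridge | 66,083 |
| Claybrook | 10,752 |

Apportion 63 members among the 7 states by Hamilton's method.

The standard divisor is 412601/63 ≈ 6549.222.
Standard quotas: Fernley 10.7291, Pinehurst 11.7809, Ashgrove 8.5381, Oakdale 6.4114, Millford 13.8085, Stonebridge 10.0902, Claybrook 1.6417.
Lower quotas: Fernley 10, Pinehurst 11, Ashgrove 8, Oakdale 6, Millford 13, Stonebridge 10, Claybrook 1 (sum 59, leaving 4 seats).
Remainders in descending order: Millford 0.8085, Pinehurst 0.7809, Fernley 0.7291, Claybrook 0.6417, Ashgrove 0.5381, Oakdale 0.4114, Stonebridge 0.0902.
Largest remainders: Millford, Pinehurst, Fernley, Claybrook receive the extra seats.

Fernley 11, Pinehurst 12, Ashgrove 8, Oakdale 6, Millford 14, Stonebridge 10, Claybrook 2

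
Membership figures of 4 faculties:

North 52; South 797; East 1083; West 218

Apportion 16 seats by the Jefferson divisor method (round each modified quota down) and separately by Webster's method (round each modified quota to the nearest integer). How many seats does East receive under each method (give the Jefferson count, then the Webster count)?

9 and 8

Jefferson: North 0, South 6, East 9, West 1.
Webster: North 0, South 6, East 8, West 2.
East gets 9 under Jefferson and 8 under Webster.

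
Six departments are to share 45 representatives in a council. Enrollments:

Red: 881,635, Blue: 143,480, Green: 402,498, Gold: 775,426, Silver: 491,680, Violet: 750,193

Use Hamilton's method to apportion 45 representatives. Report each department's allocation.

Red 12; Blue 2; Green 5; Gold 10; Silver 6; Violet 10

Standard divisor: 3444912 ÷ 45 ≈ 76553.6.
Standard quotas: Red 11.5166, Blue 1.8742, Green 5.2577, Gold 10.1292, Silver 6.4227, Violet 9.7996.
Lower quotas: Red 11, Blue 1, Green 5, Gold 10, Silver 6, Violet 9 (sum 42, leaving 3 seats).
Remainders in descending order: Blue 0.8742, Violet 0.7996, Red 0.5166, Silver 0.4227, Green 0.2577, Gold 0.1292.
Largest remainders: Blue, Violet, Red receive the extra seats.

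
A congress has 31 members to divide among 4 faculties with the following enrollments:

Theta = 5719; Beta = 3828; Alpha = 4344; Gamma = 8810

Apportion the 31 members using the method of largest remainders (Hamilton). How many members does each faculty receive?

Theta 8, Beta 5, Alpha 6, Gamma 12

The standard divisor is 22701/31 ≈ 732.29.
Standard quotas: Theta 7.8097, Beta 5.2274, Alpha 5.9321, Gamma 12.0307.
Lower quotas: Theta 7, Beta 5, Alpha 5, Gamma 12 (sum 29, leaving 2 seats).
Remainders in descending order: Alpha 0.9321, Theta 0.8097, Beta 0.2274, Gamma 0.0307.
The surplus seats go to Alpha, Theta.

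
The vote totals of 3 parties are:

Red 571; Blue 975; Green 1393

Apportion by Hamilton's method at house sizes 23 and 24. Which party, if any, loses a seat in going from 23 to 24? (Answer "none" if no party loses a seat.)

At 23 seats: Red 4, Blue 8, Green 11.
At 24 seats: Red 5, Blue 8, Green 11.
No party's allocation decreased.

none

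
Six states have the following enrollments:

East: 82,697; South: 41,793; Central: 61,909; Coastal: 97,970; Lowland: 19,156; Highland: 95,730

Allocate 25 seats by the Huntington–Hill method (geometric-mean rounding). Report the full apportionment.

East 5, South 3, Central 4, Coastal 6, Lowland 1, Highland 6

With divisor 16090: modified quotas East 5.140, South 2.597, Central 3.848, Coastal 6.089, Lowland 1.191, Highland 5.950.
Geometric-mean thresholds: East √(5·6)=5.477, South √(2·3)=2.449, Central √(3·4)=3.464, Coastal √(6·7)=6.481, Lowland √(1·2)=1.414, Highland √(5·6)=5.477.
Each quota rounded against its threshold gives East 5, South 3, Central 4, Coastal 6, Lowland 1, Highland 6 (total 25).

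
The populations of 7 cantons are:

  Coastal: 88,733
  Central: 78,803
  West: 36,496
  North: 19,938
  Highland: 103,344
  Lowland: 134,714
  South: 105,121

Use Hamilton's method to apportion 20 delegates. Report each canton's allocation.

Total 567149; standard divisor 567149/20 ≈ 28357.45.
Standard quotas: Coastal 3.1291, Central 2.7789, West 1.2870, North 0.7031, Highland 3.6443, Lowland 4.7506, South 3.7070.
Lower quotas: Coastal 3, Central 2, West 1, North 0, Highland 3, Lowland 4, South 3 (sum 16, leaving 4 seats).
Remainders in descending order: Central 0.7789, Lowland 0.7506, South 0.7070, North 0.7031, Highland 0.6443, West 0.2870, Coastal 0.1291.
The surplus seats go to Central, Lowland, South, North.

Coastal=3, Central=3, West=1, North=1, Highland=3, Lowland=5, South=4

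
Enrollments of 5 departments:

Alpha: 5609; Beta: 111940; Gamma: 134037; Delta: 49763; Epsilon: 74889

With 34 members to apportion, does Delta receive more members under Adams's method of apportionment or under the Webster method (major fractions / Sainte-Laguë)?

Adams: Alpha 1, Beta 10, Gamma 11, Delta 5, Epsilon 7.
Webster: Alpha 1, Beta 10, Gamma 12, Delta 4, Epsilon 7.
Delta gets 5 under Adams and 4 under Webster.

Adams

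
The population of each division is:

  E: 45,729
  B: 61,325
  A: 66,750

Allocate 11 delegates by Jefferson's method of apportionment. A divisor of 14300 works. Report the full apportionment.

E: 3; B: 4; A: 4

With modified divisor 14300: modified quotas E 3.198, B 4.288, A 4.668.
Rounding down: E 3, B 4, A 4 (total 11).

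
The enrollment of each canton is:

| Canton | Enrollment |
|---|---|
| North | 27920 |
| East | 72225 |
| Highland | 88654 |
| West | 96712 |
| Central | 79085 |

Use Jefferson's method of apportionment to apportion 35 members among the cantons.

Standard divisor 364596/35 ≈ 10417.029; standard quotas: North 2.680, East 6.933, Highland 8.510, West 9.284, Central 7.592.
Rounding down gives 2, 6, 8, 9, 7 = 32 seats, so the divisor must be adjusted.
With modified divisor 9800: modified quotas North 2.849, East 7.370, Highland 9.046, West 9.869, Central 8.070.
Rounding down: North 2, East 7, Highland 9, West 9, Central 8 (total 35).

North: 2, East: 7, Highland: 9, West: 9, Central: 8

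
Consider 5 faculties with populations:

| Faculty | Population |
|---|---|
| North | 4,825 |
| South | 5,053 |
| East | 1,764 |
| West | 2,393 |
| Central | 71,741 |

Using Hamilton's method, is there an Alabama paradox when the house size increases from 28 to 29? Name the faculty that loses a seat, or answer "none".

East

At 28 seats: North 1, South 2, East 1, West 1, Central 23.
At 29 seats: North 2, South 2, East 0, West 1, Central 24.
East drops from 1 to 0.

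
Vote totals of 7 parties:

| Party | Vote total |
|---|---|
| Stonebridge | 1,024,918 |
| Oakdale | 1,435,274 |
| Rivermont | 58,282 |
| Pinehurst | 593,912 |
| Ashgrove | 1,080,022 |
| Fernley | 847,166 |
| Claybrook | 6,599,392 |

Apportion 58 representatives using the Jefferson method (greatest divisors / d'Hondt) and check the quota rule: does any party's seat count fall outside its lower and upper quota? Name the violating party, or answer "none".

Claybrook

Standard quotas: Stonebridge 5.107, Oakdale 7.152, Rivermont 0.290, Pinehurst 2.960, Ashgrove 5.382, Fernley 4.222, Claybrook 32.886.
Jefferson allocation: Stonebridge 5, Oakdale 7, Rivermont 0, Pinehurst 3, Ashgrove 5, Fernley 4, Claybrook 34.
Claybrook has quota 32.886 (lower 32, upper 33) but receives 34 — outside the quota interval.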